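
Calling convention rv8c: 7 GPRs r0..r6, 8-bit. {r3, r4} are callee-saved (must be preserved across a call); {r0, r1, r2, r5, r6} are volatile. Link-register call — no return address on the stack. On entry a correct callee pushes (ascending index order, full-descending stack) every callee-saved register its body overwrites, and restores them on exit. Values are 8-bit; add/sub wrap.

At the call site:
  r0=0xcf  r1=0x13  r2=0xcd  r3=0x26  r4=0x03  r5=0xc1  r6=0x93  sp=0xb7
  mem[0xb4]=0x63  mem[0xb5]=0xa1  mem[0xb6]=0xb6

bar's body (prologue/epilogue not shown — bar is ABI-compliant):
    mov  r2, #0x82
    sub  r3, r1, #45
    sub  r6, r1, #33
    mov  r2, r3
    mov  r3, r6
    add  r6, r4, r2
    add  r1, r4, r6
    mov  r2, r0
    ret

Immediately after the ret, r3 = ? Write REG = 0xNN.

REG = 0x26

prologue: push r3 -> mem[0xb6]=0x26, sp=0xb6
body[0] mov  r2, #0x82 -> r2=0x82
body[1] sub  r3, r1, #45 -> r3=0xe6
body[2] sub  r6, r1, #33 -> r6=0xf2
body[3] mov  r2, r3 -> r2=0xe6
body[4] mov  r3, r6 -> r3=0xf2
body[5] add  r6, r4, r2 -> r6=0xe9
body[6] add  r1, r4, r6 -> r1=0xec
body[7] mov  r2, r0 -> r2=0xcf
epilogue: pop r3=0x26, sp=0xb7
r3 is callee-saved -> restored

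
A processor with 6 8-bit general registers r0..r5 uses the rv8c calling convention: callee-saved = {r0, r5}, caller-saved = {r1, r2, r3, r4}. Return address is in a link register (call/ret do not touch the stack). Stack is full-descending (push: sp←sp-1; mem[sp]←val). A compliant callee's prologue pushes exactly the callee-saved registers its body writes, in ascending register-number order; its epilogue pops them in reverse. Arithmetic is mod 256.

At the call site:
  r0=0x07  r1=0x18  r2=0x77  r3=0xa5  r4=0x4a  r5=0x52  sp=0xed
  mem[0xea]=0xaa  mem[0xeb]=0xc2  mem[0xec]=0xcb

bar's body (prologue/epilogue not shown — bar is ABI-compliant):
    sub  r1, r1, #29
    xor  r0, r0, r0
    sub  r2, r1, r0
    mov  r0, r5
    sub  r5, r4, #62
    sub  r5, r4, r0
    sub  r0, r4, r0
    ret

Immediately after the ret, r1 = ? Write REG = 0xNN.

REG = 0xfb

prologue: push r0 -> mem[0xec]=0x07, sp=0xec
prologue: push r5 -> mem[0xeb]=0x52, sp=0xeb
body[0] sub  r1, r1, #29 -> r1=0xfb
body[1] xor  r0, r0, r0 -> r0=0x00
body[2] sub  r2, r1, r0 -> r2=0xfb
body[3] mov  r0, r5 -> r0=0x52
body[4] sub  r5, r4, #62 -> r5=0x0c
body[5] sub  r5, r4, r0 -> r5=0xf8
body[6] sub  r0, r4, r0 -> r0=0xf8
epilogue: pop r5=0x52, sp=0xec
epilogue: pop r0=0x07, sp=0xed
r1 is caller-saved -> body value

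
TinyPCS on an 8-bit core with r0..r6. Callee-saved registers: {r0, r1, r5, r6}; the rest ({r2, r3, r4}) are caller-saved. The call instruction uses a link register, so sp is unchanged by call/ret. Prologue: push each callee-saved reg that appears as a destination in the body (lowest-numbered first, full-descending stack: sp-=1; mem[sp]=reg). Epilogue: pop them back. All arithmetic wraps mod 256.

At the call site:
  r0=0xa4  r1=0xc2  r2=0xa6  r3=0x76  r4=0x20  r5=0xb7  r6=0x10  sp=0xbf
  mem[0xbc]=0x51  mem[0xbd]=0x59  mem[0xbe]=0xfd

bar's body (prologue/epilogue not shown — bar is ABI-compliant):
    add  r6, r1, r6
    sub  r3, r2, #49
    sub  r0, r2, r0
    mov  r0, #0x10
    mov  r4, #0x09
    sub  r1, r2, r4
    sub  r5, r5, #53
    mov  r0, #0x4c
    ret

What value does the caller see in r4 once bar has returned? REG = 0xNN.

prologue: push r0 -> mem[0xbe]=0xa4, sp=0xbe
prologue: push r1 -> mem[0xbd]=0xc2, sp=0xbd
prologue: push r5 -> mem[0xbc]=0xb7, sp=0xbc
prologue: push r6 -> mem[0xbb]=0x10, sp=0xbb
body[0] add  r6, r1, r6 -> r6=0xd2
body[1] sub  r3, r2, #49 -> r3=0x75
body[2] sub  r0, r2, r0 -> r0=0x02
body[3] mov  r0, #0x10 -> r0=0x10
body[4] mov  r4, #0x09 -> r4=0x09
body[5] sub  r1, r2, r4 -> r1=0x9d
body[6] sub  r5, r5, #53 -> r5=0x82
body[7] mov  r0, #0x4c -> r0=0x4c
epilogue: pop r6=0x10, sp=0xbc
epilogue: pop r5=0xb7, sp=0xbd
epilogue: pop r1=0xc2, sp=0xbe
epilogue: pop r0=0xa4, sp=0xbf
r4 is caller-saved -> body value

REG = 0x09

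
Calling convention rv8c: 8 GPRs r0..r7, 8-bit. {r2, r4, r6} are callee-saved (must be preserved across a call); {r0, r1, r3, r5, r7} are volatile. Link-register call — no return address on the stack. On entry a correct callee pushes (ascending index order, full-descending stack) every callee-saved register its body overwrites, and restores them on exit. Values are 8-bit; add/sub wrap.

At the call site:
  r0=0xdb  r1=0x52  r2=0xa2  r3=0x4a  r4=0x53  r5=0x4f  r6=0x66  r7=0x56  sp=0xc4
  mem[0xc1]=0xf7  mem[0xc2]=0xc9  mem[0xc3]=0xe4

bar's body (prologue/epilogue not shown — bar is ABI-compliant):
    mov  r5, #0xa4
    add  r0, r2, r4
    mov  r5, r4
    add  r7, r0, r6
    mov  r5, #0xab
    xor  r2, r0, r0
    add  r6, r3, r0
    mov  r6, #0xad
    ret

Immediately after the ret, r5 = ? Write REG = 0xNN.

prologue: push r2 -> mem[0xc3]=0xa2, sp=0xc3
prologue: push r6 -> mem[0xc2]=0x66, sp=0xc2
body[0] mov  r5, #0xa4 -> r5=0xa4
body[1] add  r0, r2, r4 -> r0=0xf5
body[2] mov  r5, r4 -> r5=0x53
body[3] add  r7, r0, r6 -> r7=0x5b
body[4] mov  r5, #0xab -> r5=0xab
body[5] xor  r2, r0, r0 -> r2=0x00
body[6] add  r6, r3, r0 -> r6=0x3f
body[7] mov  r6, #0xad -> r6=0xad
epilogue: pop r6=0x66, sp=0xc3
epilogue: pop r2=0xa2, sp=0xc4
r5 is caller-saved -> body value

REG = 0xab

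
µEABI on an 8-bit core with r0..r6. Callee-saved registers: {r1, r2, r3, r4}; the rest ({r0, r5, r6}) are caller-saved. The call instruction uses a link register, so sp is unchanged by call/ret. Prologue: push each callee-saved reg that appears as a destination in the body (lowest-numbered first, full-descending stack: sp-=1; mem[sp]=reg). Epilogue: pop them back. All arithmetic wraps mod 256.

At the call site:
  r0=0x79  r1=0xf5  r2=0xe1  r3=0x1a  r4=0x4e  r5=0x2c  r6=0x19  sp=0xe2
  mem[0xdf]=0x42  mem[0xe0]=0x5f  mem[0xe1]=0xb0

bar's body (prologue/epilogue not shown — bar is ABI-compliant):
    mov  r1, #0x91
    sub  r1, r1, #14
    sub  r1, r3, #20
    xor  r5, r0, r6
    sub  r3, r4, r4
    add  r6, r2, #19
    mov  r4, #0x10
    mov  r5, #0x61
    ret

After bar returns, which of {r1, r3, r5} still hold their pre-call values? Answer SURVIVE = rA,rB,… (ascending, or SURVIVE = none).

SURVIVE = r1,r3

prologue: push r1 → mem[0xe1]=0xf5, sp=0xe1
prologue: push r3 → mem[0xe0]=0x1a, sp=0xe0
prologue: push r4 → mem[0xdf]=0x4e, sp=0xdf
body[0] mov  r1, #0x91 → r1=0x91
body[1] sub  r1, r1, #14 → r1=0x83
body[2] sub  r1, r3, #20 → r1=0x06
body[3] xor  r5, r0, r6 → r5=0x60
body[4] sub  r3, r4, r4 → r3=0x00
body[5] add  r6, r2, #19 → r6=0xf4
body[6] mov  r4, #0x10 → r4=0x10
body[7] mov  r5, #0x61 → r5=0x61
epilogue: pop r4=0x4e, sp=0xe0
epilogue: pop r3=0x1a, sp=0xe1
epilogue: pop r1=0xf5, sp=0xe2
r1: callee-saved, written=True
r3: callee-saved, written=True
r5: caller-saved, written=True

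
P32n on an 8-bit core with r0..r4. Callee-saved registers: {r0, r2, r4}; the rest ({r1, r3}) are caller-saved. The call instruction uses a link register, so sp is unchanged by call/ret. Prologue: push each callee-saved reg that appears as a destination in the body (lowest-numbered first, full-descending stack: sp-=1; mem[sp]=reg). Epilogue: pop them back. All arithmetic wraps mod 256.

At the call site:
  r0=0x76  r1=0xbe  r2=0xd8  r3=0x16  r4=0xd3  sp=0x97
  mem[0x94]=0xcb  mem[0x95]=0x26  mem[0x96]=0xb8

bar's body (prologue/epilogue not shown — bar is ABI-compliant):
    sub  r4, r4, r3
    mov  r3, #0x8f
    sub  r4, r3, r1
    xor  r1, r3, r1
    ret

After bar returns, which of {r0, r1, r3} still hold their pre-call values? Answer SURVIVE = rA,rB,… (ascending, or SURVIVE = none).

SURVIVE = r0

prologue: push r4 → mem[0x96]=0xd3, sp=0x96
body[0] sub  r4, r4, r3 → r4=0xbd
body[1] mov  r3, #0x8f → r3=0x8f
body[2] sub  r4, r3, r1 → r4=0xd1
body[3] xor  r1, r3, r1 → r1=0x31
epilogue: pop r4=0xd3, sp=0x97
r0: callee-saved, written=False
r1: caller-saved, written=True
r3: caller-saved, written=True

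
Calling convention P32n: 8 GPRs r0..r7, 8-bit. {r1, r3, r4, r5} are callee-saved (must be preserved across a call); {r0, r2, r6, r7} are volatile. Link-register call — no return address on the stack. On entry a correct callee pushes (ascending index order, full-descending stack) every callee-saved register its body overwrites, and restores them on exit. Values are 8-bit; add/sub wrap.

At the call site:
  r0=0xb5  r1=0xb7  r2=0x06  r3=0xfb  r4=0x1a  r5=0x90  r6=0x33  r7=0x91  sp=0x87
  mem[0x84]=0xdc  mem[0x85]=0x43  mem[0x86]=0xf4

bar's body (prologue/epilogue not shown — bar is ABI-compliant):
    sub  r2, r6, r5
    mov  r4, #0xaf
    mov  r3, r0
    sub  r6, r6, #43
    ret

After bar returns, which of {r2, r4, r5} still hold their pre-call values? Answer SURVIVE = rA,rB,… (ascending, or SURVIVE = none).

SURVIVE = r4,r5

prologue: push r3 → mem[0x86]=0xfb, sp=0x86
prologue: push r4 → mem[0x85]=0x1a, sp=0x85
body[0] sub  r2, r6, r5 → r2=0xa3
body[1] mov  r4, #0xaf → r4=0xaf
body[2] mov  r3, r0 → r3=0xb5
body[3] sub  r6, r6, #43 → r6=0x08
epilogue: pop r4=0x1a, sp=0x86
epilogue: pop r3=0xfb, sp=0x87
r2: caller-saved, written=True
r4: callee-saved, written=True
r5: callee-saved, written=False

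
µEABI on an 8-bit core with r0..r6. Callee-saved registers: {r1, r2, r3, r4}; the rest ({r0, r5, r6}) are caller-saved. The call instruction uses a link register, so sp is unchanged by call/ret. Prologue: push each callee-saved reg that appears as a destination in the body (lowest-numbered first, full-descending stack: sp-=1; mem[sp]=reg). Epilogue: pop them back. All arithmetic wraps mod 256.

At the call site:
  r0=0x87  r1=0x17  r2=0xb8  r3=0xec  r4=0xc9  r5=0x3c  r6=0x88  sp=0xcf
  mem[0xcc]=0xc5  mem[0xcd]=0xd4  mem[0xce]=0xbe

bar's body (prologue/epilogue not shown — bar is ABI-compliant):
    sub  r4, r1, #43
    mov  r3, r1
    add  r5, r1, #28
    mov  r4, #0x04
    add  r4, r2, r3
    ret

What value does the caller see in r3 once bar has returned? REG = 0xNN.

REG = 0xec

prologue: push r3 → mem[0xce]=0xec, sp=0xce
prologue: push r4 → mem[0xcd]=0xc9, sp=0xcd
body[0] sub  r4, r1, #43 → r4=0xec
body[1] mov  r3, r1 → r3=0x17
body[2] add  r5, r1, #28 → r5=0x33
body[3] mov  r4, #0x04 → r4=0x04
body[4] add  r4, r2, r3 → r4=0xcf
epilogue: pop r4=0xc9, sp=0xce
epilogue: pop r3=0xec, sp=0xcf
r3 is callee-saved → restored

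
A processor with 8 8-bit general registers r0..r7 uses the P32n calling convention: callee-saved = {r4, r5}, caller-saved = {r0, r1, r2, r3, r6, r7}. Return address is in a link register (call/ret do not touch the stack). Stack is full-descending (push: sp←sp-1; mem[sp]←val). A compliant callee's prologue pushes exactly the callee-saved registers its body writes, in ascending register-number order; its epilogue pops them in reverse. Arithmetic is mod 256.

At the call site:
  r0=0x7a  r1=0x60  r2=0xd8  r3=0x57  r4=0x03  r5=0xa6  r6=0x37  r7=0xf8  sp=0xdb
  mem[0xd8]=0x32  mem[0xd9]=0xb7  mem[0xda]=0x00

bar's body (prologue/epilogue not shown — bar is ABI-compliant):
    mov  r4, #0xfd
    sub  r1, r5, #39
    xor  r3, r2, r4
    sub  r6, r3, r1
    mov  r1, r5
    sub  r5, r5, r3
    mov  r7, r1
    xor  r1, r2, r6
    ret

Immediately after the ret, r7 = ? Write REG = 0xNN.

prologue: push r4 -> mem[0xda]=0x03, sp=0xda
prologue: push r5 -> mem[0xd9]=0xa6, sp=0xd9
body[0] mov  r4, #0xfd -> r4=0xfd
body[1] sub  r1, r5, #39 -> r1=0x7f
body[2] xor  r3, r2, r4 -> r3=0x25
body[3] sub  r6, r3, r1 -> r6=0xa6
body[4] mov  r1, r5 -> r1=0xa6
body[5] sub  r5, r5, r3 -> r5=0x81
body[6] mov  r7, r1 -> r7=0xa6
body[7] xor  r1, r2, r6 -> r1=0x7e
epilogue: pop r5=0xa6, sp=0xda
epilogue: pop r4=0x03, sp=0xdb
r7 is caller-saved -> body value

REG = 0xa6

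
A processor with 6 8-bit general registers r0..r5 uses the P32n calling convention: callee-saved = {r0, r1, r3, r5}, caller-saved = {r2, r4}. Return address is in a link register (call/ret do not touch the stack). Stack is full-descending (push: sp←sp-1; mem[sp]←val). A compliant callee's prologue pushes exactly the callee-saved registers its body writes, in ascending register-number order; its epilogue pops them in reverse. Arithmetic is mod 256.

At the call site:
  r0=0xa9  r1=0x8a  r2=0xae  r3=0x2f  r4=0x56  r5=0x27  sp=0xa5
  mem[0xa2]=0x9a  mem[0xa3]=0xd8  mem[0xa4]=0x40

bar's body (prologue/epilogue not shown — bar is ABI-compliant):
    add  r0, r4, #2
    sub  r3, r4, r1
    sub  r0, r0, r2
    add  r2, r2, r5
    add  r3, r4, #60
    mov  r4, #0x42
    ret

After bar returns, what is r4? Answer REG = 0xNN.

REG = 0x42

prologue: push r0 → mem[0xa4]=0xa9, sp=0xa4
prologue: push r3 → mem[0xa3]=0x2f, sp=0xa3
body[0] add  r0, r4, #2 → r0=0x58
body[1] sub  r3, r4, r1 → r3=0xcc
body[2] sub  r0, r0, r2 → r0=0xaa
body[3] add  r2, r2, r5 → r2=0xd5
body[4] add  r3, r4, #60 → r3=0x92
body[5] mov  r4, #0x42 → r4=0x42
epilogue: pop r3=0x2f, sp=0xa4
epilogue: pop r0=0xa9, sp=0xa5
r4 is caller-saved → body value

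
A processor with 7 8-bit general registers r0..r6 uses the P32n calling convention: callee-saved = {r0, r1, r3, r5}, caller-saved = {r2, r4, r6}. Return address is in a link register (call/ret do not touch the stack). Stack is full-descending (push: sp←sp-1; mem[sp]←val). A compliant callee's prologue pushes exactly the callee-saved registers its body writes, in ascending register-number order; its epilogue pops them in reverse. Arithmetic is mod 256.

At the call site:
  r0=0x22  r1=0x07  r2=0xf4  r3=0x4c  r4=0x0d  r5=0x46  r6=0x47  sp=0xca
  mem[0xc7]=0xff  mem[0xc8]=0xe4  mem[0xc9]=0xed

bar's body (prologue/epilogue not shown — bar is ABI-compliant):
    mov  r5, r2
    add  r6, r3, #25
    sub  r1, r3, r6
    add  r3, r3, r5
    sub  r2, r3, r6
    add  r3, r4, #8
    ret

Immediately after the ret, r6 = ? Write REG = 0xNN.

prologue: push r1 -> mem[0xc9]=0x07, sp=0xc9
prologue: push r3 -> mem[0xc8]=0x4c, sp=0xc8
prologue: push r5 -> mem[0xc7]=0x46, sp=0xc7
body[0] mov  r5, r2 -> r5=0xf4
body[1] add  r6, r3, #25 -> r6=0x65
body[2] sub  r1, r3, r6 -> r1=0xe7
body[3] add  r3, r3, r5 -> r3=0x40
body[4] sub  r2, r3, r6 -> r2=0xdb
body[5] add  r3, r4, #8 -> r3=0x15
epilogue: pop r5=0x46, sp=0xc8
epilogue: pop r3=0x4c, sp=0xc9
epilogue: pop r1=0x07, sp=0xca
r6 is caller-saved -> body value

REG = 0x65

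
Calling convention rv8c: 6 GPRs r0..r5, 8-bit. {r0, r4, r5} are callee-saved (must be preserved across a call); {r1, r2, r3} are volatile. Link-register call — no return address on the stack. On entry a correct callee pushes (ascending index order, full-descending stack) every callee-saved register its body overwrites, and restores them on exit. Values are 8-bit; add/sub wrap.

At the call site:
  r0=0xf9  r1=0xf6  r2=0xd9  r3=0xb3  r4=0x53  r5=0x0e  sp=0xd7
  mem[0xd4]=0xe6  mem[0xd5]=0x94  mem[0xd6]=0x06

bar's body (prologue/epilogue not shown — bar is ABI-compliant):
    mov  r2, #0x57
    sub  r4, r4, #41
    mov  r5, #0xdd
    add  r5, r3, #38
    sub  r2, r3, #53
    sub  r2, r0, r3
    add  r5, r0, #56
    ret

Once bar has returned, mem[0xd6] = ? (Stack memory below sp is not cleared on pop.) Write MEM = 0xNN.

prologue: push r4 → mem[0xd6]=0x53, sp=0xd6
prologue: push r5 → mem[0xd5]=0x0e, sp=0xd5
body[0] mov  r2, #0x57 → r2=0x57
body[1] sub  r4, r4, #41 → r4=0x2a
body[2] mov  r5, #0xdd → r5=0xdd
body[3] add  r5, r3, #38 → r5=0xd9
body[4] sub  r2, r3, #53 → r2=0x7e
body[5] sub  r2, r0, r3 → r2=0x46
body[6] add  r5, r0, #56 → r5=0x31
epilogue: pop r5=0x0e, sp=0xd6
epilogue: pop r4=0x53, sp=0xd7
prologue pushed ['r4', 'r5'] at ['0xd6', '0xd5']

MEM = 0x53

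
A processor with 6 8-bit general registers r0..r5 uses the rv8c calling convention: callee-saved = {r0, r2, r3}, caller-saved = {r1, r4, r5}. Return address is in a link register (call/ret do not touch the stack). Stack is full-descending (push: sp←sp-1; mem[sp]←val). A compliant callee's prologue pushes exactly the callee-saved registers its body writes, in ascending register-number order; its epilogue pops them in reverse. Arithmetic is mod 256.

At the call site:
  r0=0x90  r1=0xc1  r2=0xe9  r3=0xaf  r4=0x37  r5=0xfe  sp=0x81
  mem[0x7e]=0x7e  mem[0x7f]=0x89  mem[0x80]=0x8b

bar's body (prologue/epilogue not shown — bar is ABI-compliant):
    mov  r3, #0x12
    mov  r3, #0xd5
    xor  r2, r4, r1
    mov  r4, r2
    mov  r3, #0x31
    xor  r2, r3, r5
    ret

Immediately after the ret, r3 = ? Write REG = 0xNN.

prologue: push r2 -> mem[0x80]=0xe9, sp=0x80
prologue: push r3 -> mem[0x7f]=0xaf, sp=0x7f
body[0] mov  r3, #0x12 -> r3=0x12
body[1] mov  r3, #0xd5 -> r3=0xd5
body[2] xor  r2, r4, r1 -> r2=0xf6
body[3] mov  r4, r2 -> r4=0xf6
body[4] mov  r3, #0x31 -> r3=0x31
body[5] xor  r2, r3, r5 -> r2=0xcf
epilogue: pop r3=0xaf, sp=0x80
epilogue: pop r2=0xe9, sp=0x81
r3 is callee-saved -> restored

REG = 0xaf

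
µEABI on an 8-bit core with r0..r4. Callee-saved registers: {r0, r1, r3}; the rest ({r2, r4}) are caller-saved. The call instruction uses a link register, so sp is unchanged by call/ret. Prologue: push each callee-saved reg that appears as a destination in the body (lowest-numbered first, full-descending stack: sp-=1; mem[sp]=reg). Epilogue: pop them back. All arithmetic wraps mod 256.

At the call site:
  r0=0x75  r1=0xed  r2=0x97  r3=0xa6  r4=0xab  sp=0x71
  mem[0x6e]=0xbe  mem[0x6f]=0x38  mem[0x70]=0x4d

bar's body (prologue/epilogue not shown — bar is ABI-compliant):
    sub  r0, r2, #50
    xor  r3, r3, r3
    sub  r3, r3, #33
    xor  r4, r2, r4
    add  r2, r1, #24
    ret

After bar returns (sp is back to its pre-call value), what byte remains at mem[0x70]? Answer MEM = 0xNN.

MEM = 0x75

prologue: push r0 -> mem[0x70]=0x75, sp=0x70
prologue: push r3 -> mem[0x6f]=0xa6, sp=0x6f
body[0] sub  r0, r2, #50 -> r0=0x65
body[1] xor  r3, r3, r3 -> r3=0x00
body[2] sub  r3, r3, #33 -> r3=0xdf
body[3] xor  r4, r2, r4 -> r4=0x3c
body[4] add  r2, r1, #24 -> r2=0x05
epilogue: pop r3=0xa6, sp=0x70
epilogue: pop r0=0x75, sp=0x71
prologue pushed ['r0', 'r3'] at ['0x70', '0x6f']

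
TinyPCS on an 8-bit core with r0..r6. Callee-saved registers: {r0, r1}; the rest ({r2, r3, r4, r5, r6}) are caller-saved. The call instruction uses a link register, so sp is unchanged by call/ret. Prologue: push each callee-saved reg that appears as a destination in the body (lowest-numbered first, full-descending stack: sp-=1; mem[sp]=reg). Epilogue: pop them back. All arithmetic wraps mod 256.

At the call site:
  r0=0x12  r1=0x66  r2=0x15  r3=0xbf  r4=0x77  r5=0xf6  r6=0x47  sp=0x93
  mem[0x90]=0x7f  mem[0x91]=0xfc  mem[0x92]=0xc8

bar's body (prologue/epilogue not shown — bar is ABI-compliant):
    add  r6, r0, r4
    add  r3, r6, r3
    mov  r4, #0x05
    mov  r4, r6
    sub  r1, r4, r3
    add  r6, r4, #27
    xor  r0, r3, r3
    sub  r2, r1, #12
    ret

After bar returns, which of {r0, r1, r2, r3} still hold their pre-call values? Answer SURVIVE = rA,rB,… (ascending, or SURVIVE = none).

prologue: push r0 -> mem[0x92]=0x12, sp=0x92
prologue: push r1 -> mem[0x91]=0x66, sp=0x91
body[0] add  r6, r0, r4 -> r6=0x89
body[1] add  r3, r6, r3 -> r3=0x48
body[2] mov  r4, #0x05 -> r4=0x05
body[3] mov  r4, r6 -> r4=0x89
body[4] sub  r1, r4, r3 -> r1=0x41
body[5] add  r6, r4, #27 -> r6=0xa4
body[6] xor  r0, r3, r3 -> r0=0x00
body[7] sub  r2, r1, #12 -> r2=0x35
epilogue: pop r1=0x66, sp=0x92
epilogue: pop r0=0x12, sp=0x93
r0: callee-saved, written=True
r1: callee-saved, written=True
r2: caller-saved, written=True
r3: caller-saved, written=True

SURVIVE = r0,r1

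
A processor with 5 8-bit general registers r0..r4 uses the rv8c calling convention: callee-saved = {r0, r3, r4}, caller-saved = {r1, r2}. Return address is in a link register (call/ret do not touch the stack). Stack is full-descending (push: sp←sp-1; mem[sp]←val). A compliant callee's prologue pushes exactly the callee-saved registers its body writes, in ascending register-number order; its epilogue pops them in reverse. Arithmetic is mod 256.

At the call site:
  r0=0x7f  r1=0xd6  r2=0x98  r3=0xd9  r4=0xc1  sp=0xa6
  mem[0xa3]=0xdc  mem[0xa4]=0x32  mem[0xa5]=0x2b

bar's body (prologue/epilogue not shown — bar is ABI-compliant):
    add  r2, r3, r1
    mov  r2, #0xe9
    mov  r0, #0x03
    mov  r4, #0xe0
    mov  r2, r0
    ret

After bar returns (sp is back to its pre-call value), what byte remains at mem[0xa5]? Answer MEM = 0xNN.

prologue: push r0 → mem[0xa5]=0x7f, sp=0xa5
prologue: push r4 → mem[0xa4]=0xc1, sp=0xa4
body[0] add  r2, r3, r1 → r2=0xaf
body[1] mov  r2, #0xe9 → r2=0xe9
body[2] mov  r0, #0x03 → r0=0x03
body[3] mov  r4, #0xe0 → r4=0xe0
body[4] mov  r2, r0 → r2=0x03
epilogue: pop r4=0xc1, sp=0xa5
epilogue: pop r0=0x7f, sp=0xa6
prologue pushed ['r0', 'r4'] at ['0xa5', '0xa4']

MEM = 0x7f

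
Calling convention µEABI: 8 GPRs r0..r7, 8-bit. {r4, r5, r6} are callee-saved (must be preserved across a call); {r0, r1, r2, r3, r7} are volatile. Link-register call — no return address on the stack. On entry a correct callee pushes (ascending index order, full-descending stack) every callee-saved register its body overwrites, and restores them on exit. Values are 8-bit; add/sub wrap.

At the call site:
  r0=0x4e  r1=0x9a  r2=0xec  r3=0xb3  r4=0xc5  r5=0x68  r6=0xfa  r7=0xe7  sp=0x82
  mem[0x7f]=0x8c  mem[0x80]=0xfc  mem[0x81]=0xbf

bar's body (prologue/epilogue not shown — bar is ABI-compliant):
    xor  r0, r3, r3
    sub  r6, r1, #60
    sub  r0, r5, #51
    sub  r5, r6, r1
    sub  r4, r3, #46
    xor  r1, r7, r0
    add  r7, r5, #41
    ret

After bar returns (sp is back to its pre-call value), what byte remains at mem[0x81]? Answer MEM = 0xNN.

MEM = 0xc5

prologue: push r4 -> mem[0x81]=0xc5, sp=0x81
prologue: push r5 -> mem[0x80]=0x68, sp=0x80
prologue: push r6 -> mem[0x7f]=0xfa, sp=0x7f
body[0] xor  r0, r3, r3 -> r0=0x00
body[1] sub  r6, r1, #60 -> r6=0x5e
body[2] sub  r0, r5, #51 -> r0=0x35
body[3] sub  r5, r6, r1 -> r5=0xc4
body[4] sub  r4, r3, #46 -> r4=0x85
body[5] xor  r1, r7, r0 -> r1=0xd2
body[6] add  r7, r5, #41 -> r7=0xed
epilogue: pop r6=0xfa, sp=0x80
epilogue: pop r5=0x68, sp=0x81
epilogue: pop r4=0xc5, sp=0x82
prologue pushed ['r4', 'r5', 'r6'] at ['0x81', '0x80', '0x7f']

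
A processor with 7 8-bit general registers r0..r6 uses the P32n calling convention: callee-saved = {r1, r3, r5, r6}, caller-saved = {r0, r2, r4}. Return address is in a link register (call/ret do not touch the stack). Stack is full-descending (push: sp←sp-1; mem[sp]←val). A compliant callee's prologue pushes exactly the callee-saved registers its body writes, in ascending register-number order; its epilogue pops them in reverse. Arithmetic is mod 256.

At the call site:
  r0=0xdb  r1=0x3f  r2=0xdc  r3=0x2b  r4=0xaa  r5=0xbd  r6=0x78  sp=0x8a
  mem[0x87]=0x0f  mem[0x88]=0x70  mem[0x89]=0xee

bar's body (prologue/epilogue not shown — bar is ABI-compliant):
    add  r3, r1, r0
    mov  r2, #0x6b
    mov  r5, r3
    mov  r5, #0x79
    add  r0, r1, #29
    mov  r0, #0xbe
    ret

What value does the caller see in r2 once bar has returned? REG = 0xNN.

REG = 0x6b

prologue: push r3 → mem[0x89]=0x2b, sp=0x89
prologue: push r5 → mem[0x88]=0xbd, sp=0x88
body[0] add  r3, r1, r0 → r3=0x1a
body[1] mov  r2, #0x6b → r2=0x6b
body[2] mov  r5, r3 → r5=0x1a
body[3] mov  r5, #0x79 → r5=0x79
body[4] add  r0, r1, #29 → r0=0x5c
body[5] mov  r0, #0xbe → r0=0xbe
epilogue: pop r5=0xbd, sp=0x89
epilogue: pop r3=0x2b, sp=0x8a
r2 is caller-saved → body value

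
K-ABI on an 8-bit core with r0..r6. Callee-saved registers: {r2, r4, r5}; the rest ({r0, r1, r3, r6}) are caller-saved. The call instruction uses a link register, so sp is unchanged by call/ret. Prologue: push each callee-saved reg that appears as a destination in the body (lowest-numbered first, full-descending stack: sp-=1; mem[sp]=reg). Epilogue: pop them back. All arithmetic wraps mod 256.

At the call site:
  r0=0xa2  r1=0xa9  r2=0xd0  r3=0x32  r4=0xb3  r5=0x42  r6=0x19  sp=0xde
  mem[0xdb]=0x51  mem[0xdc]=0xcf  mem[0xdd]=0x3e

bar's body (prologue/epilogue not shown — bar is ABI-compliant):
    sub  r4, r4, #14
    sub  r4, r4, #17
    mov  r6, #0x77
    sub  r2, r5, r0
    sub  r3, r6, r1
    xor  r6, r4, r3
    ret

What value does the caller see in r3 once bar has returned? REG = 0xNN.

prologue: push r2 → mem[0xdd]=0xd0, sp=0xdd
prologue: push r4 → mem[0xdc]=0xb3, sp=0xdc
body[0] sub  r4, r4, #14 → r4=0xa5
body[1] sub  r4, r4, #17 → r4=0x94
body[2] mov  r6, #0x77 → r6=0x77
body[3] sub  r2, r5, r0 → r2=0xa0
body[4] sub  r3, r6, r1 → r3=0xce
body[5] xor  r6, r4, r3 → r6=0x5a
epilogue: pop r4=0xb3, sp=0xdd
epilogue: pop r2=0xd0, sp=0xde
r3 is caller-saved → body value

REG = 0xce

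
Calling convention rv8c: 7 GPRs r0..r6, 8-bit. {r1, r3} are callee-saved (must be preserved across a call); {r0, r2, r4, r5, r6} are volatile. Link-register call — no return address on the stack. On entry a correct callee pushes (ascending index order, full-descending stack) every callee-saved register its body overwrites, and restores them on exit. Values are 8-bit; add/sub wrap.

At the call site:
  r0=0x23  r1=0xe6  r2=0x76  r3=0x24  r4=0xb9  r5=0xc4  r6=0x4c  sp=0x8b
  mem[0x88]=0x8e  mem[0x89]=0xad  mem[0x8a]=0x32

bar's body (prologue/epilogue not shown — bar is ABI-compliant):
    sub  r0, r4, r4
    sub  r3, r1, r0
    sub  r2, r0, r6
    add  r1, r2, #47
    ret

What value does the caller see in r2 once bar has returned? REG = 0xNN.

REG = 0xb4

prologue: push r1 -> mem[0x8a]=0xe6, sp=0x8a
prologue: push r3 -> mem[0x89]=0x24, sp=0x89
body[0] sub  r0, r4, r4 -> r0=0x00
body[1] sub  r3, r1, r0 -> r3=0xe6
body[2] sub  r2, r0, r6 -> r2=0xb4
body[3] add  r1, r2, #47 -> r1=0xe3
epilogue: pop r3=0x24, sp=0x8a
epilogue: pop r1=0xe6, sp=0x8b
r2 is caller-saved -> body value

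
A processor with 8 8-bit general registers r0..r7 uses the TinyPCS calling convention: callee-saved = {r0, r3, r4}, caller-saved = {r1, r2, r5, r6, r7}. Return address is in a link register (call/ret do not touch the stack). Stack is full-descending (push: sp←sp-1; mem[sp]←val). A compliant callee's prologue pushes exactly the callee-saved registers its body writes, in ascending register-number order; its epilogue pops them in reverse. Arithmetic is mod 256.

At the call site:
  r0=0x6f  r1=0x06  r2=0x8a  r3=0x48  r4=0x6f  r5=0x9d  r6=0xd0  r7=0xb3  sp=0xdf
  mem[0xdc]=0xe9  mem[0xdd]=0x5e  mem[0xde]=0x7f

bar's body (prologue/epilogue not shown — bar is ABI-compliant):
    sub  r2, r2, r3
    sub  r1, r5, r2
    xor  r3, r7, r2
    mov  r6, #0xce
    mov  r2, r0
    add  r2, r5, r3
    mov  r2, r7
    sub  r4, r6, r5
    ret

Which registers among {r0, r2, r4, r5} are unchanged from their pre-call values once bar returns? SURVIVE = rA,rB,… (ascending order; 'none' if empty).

SURVIVE = r0,r4,r5

prologue: push r3 -> mem[0xde]=0x48, sp=0xde
prologue: push r4 -> mem[0xdd]=0x6f, sp=0xdd
body[0] sub  r2, r2, r3 -> r2=0x42
body[1] sub  r1, r5, r2 -> r1=0x5b
body[2] xor  r3, r7, r2 -> r3=0xf1
body[3] mov  r6, #0xce -> r6=0xce
body[4] mov  r2, r0 -> r2=0x6f
body[5] add  r2, r5, r3 -> r2=0x8e
body[6] mov  r2, r7 -> r2=0xb3
body[7] sub  r4, r6, r5 -> r4=0x31
epilogue: pop r4=0x6f, sp=0xde
epilogue: pop r3=0x48, sp=0xdf
r0: callee-saved, written=False
r2: caller-saved, written=True
r4: callee-saved, written=True
r5: caller-saved, written=False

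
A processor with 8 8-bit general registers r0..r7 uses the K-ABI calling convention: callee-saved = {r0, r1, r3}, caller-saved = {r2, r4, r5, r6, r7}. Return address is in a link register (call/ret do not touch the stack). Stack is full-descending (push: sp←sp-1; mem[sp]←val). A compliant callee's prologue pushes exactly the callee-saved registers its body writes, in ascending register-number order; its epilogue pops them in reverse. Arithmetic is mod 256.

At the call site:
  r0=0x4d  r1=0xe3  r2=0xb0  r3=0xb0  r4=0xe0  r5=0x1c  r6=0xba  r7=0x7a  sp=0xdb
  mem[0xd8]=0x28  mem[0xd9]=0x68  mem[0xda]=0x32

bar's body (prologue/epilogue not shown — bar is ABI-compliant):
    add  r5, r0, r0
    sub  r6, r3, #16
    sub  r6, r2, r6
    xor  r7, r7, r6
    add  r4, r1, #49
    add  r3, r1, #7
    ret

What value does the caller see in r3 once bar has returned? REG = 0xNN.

prologue: push r3 -> mem[0xda]=0xb0, sp=0xda
body[0] add  r5, r0, r0 -> r5=0x9a
body[1] sub  r6, r3, #16 -> r6=0xa0
body[2] sub  r6, r2, r6 -> r6=0x10
body[3] xor  r7, r7, r6 -> r7=0x6a
body[4] add  r4, r1, #49 -> r4=0x14
body[5] add  r3, r1, #7 -> r3=0xea
epilogue: pop r3=0xb0, sp=0xdb
r3 is callee-saved -> restored

REG = 0xb0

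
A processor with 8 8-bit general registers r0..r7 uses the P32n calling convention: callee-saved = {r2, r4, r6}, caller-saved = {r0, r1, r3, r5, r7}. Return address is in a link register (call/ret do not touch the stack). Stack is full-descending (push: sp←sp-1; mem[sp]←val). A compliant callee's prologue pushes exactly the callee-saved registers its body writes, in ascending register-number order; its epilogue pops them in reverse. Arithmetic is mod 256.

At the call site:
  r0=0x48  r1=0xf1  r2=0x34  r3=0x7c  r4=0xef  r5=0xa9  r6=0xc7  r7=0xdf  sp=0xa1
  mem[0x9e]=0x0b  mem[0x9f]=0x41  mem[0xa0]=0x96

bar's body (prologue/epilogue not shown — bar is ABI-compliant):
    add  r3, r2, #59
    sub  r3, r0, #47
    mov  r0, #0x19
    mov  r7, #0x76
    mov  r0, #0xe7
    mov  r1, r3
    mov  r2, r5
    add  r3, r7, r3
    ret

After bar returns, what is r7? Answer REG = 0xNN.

prologue: push r2 → mem[0xa0]=0x34, sp=0xa0
body[0] add  r3, r2, #59 → r3=0x6f
body[1] sub  r3, r0, #47 → r3=0x19
body[2] mov  r0, #0x19 → r0=0x19
body[3] mov  r7, #0x76 → r7=0x76
body[4] mov  r0, #0xe7 → r0=0xe7
body[5] mov  r1, r3 → r1=0x19
body[6] mov  r2, r5 → r2=0xa9
body[7] add  r3, r7, r3 → r3=0x8f
epilogue: pop r2=0x34, sp=0xa1
r7 is caller-saved → body value

REG = 0x76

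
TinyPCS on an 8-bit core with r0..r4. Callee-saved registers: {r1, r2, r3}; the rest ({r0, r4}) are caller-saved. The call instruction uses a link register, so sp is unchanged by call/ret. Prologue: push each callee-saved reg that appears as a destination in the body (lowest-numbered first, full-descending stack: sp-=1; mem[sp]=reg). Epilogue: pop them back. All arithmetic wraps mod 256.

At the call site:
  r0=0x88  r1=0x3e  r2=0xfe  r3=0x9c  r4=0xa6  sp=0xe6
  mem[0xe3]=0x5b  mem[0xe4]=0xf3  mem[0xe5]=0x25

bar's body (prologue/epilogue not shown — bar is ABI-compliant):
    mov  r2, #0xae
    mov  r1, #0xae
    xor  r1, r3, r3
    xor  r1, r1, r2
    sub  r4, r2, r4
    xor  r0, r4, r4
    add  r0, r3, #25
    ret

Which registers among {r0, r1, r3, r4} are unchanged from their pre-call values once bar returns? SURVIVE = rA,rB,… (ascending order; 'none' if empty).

prologue: push r1 -> mem[0xe5]=0x3e, sp=0xe5
prologue: push r2 -> mem[0xe4]=0xfe, sp=0xe4
body[0] mov  r2, #0xae -> r2=0xae
body[1] mov  r1, #0xae -> r1=0xae
body[2] xor  r1, r3, r3 -> r1=0x00
body[3] xor  r1, r1, r2 -> r1=0xae
body[4] sub  r4, r2, r4 -> r4=0x08
body[5] xor  r0, r4, r4 -> r0=0x00
body[6] add  r0, r3, #25 -> r0=0xb5
epilogue: pop r2=0xfe, sp=0xe5
epilogue: pop r1=0x3e, sp=0xe6
r0: caller-saved, written=True
r1: callee-saved, written=True
r3: callee-saved, written=False
r4: caller-saved, written=True

SURVIVE = r1,r3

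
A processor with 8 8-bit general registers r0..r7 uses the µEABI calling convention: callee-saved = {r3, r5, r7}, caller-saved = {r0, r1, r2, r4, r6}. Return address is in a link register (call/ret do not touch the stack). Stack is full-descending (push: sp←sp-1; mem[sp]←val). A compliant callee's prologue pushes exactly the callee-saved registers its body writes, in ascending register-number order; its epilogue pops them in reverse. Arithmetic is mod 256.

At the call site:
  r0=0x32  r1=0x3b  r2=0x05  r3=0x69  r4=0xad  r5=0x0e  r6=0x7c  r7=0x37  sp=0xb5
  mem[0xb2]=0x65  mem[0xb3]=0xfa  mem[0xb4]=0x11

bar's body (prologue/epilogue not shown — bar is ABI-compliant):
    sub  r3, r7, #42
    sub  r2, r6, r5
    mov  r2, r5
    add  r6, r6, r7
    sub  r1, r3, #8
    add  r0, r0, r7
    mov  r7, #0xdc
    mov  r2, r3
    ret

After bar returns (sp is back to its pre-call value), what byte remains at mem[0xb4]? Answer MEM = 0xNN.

prologue: push r3 → mem[0xb4]=0x69, sp=0xb4
prologue: push r7 → mem[0xb3]=0x37, sp=0xb3
body[0] sub  r3, r7, #42 → r3=0x0d
body[1] sub  r2, r6, r5 → r2=0x6e
body[2] mov  r2, r5 → r2=0x0e
body[3] add  r6, r6, r7 → r6=0xb3
body[4] sub  r1, r3, #8 → r1=0x05
body[5] add  r0, r0, r7 → r0=0x69
body[6] mov  r7, #0xdc → r7=0xdc
body[7] mov  r2, r3 → r2=0x0d
epilogue: pop r7=0x37, sp=0xb4
epilogue: pop r3=0x69, sp=0xb5
prologue pushed ['r3', 'r7'] at ['0xb4', '0xb3']

MEM = 0x69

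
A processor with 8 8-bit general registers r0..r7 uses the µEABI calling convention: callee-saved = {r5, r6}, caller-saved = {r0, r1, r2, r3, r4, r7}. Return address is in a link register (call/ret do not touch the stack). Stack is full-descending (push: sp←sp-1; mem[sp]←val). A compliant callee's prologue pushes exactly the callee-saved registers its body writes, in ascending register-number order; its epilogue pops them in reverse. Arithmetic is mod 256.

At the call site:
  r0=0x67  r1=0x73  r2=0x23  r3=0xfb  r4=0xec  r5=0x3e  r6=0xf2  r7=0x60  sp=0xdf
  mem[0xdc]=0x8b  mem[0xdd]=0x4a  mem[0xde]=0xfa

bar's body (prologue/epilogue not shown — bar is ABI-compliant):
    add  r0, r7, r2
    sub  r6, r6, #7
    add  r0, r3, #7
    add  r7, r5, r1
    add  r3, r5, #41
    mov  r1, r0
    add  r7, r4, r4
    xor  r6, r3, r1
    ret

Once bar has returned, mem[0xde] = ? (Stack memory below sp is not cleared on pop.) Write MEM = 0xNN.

prologue: push r6 → mem[0xde]=0xf2, sp=0xde
body[0] add  r0, r7, r2 → r0=0x83
body[1] sub  r6, r6, #7 → r6=0xeb
body[2] add  r0, r3, #7 → r0=0x02
body[3] add  r7, r5, r1 → r7=0xb1
body[4] add  r3, r5, #41 → r3=0x67
body[5] mov  r1, r0 → r1=0x02
body[6] add  r7, r4, r4 → r7=0xd8
body[7] xor  r6, r3, r1 → r6=0x65
epilogue: pop r6=0xf2, sp=0xdf
prologue pushed ['r6'] at ['0xde']

MEM = 0xf2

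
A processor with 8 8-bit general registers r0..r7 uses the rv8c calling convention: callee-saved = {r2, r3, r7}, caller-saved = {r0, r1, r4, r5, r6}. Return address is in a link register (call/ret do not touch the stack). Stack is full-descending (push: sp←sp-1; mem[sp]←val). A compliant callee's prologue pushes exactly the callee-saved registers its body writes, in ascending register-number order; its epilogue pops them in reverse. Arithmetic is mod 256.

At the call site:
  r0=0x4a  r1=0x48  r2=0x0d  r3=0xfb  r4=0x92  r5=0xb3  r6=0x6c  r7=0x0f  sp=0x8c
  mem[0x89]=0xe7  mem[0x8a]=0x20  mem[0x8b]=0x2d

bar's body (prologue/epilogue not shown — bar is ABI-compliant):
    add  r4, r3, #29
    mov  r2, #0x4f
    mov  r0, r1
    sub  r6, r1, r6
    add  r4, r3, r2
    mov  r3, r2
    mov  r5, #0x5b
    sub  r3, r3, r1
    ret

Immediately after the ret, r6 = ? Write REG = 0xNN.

REG = 0xdc

prologue: push r2 → mem[0x8b]=0x0d, sp=0x8b
prologue: push r3 → mem[0x8a]=0xfb, sp=0x8a
body[0] add  r4, r3, #29 → r4=0x18
body[1] mov  r2, #0x4f → r2=0x4f
body[2] mov  r0, r1 → r0=0x48
body[3] sub  r6, r1, r6 → r6=0xdc
body[4] add  r4, r3, r2 → r4=0x4a
body[5] mov  r3, r2 → r3=0x4f
body[6] mov  r5, #0x5b → r5=0x5b
body[7] sub  r3, r3, r1 → r3=0x07
epilogue: pop r3=0xfb, sp=0x8b
epilogue: pop r2=0x0d, sp=0x8c
r6 is caller-saved → body value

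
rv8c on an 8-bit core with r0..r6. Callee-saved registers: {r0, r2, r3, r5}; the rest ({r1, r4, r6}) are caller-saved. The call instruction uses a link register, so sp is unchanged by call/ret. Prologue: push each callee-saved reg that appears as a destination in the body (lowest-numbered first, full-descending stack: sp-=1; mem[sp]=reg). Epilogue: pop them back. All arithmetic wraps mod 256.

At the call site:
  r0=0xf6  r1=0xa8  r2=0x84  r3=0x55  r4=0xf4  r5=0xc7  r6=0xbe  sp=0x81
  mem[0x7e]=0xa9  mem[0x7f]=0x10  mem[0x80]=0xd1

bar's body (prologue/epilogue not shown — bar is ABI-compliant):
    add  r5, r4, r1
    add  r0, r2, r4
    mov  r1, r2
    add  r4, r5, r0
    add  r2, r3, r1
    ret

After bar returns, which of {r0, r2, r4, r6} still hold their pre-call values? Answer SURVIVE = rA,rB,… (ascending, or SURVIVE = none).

prologue: push r0 → mem[0x80]=0xf6, sp=0x80
prologue: push r2 → mem[0x7f]=0x84, sp=0x7f
prologue: push r5 → mem[0x7e]=0xc7, sp=0x7e
body[0] add  r5, r4, r1 → r5=0x9c
body[1] add  r0, r2, r4 → r0=0x78
body[2] mov  r1, r2 → r1=0x84
body[3] add  r4, r5, r0 → r4=0x14
body[4] add  r2, r3, r1 → r2=0xd9
epilogue: pop r5=0xc7, sp=0x7f
epilogue: pop r2=0x84, sp=0x80
epilogue: pop r0=0xf6, sp=0x81
r0: callee-saved, written=True
r2: callee-saved, written=True
r4: caller-saved, written=True
r6: caller-saved, written=False

SURVIVE = r0,r2,r6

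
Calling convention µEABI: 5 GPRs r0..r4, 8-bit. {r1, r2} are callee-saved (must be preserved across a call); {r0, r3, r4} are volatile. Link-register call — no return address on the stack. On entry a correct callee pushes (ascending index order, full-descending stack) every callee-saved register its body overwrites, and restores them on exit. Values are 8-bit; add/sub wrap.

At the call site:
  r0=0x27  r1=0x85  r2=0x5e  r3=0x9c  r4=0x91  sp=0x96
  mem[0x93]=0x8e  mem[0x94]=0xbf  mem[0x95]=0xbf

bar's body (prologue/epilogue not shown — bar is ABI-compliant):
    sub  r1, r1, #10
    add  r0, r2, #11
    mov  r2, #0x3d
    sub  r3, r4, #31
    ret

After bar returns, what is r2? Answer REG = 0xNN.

REG = 0x5e

prologue: push r1 → mem[0x95]=0x85, sp=0x95
prologue: push r2 → mem[0x94]=0x5e, sp=0x94
body[0] sub  r1, r1, #10 → r1=0x7b
body[1] add  r0, r2, #11 → r0=0x69
body[2] mov  r2, #0x3d → r2=0x3d
body[3] sub  r3, r4, #31 → r3=0x72
epilogue: pop r2=0x5e, sp=0x95
epilogue: pop r1=0x85, sp=0x96
r2 is callee-saved → restored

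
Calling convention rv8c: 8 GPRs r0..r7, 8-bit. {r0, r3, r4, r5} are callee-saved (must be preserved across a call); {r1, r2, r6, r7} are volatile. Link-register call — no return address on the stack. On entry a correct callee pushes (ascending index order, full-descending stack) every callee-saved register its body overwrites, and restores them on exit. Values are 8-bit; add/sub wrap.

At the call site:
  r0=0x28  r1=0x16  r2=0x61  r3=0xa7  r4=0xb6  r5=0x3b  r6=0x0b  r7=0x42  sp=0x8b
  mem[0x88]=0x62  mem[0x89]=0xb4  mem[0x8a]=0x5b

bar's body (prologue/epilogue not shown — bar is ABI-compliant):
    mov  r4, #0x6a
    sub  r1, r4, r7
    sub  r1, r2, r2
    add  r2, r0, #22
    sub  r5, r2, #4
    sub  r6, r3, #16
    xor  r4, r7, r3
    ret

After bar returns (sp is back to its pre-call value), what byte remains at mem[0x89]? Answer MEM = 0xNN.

MEM = 0x3b

prologue: push r4 -> mem[0x8a]=0xb6, sp=0x8a
prologue: push r5 -> mem[0x89]=0x3b, sp=0x89
body[0] mov  r4, #0x6a -> r4=0x6a
body[1] sub  r1, r4, r7 -> r1=0x28
body[2] sub  r1, r2, r2 -> r1=0x00
body[3] add  r2, r0, #22 -> r2=0x3e
body[4] sub  r5, r2, #4 -> r5=0x3a
body[5] sub  r6, r3, #16 -> r6=0x97
body[6] xor  r4, r7, r3 -> r4=0xe5
epilogue: pop r5=0x3b, sp=0x8a
epilogue: pop r4=0xb6, sp=0x8b
prologue pushed ['r4', 'r5'] at ['0x8a', '0x89']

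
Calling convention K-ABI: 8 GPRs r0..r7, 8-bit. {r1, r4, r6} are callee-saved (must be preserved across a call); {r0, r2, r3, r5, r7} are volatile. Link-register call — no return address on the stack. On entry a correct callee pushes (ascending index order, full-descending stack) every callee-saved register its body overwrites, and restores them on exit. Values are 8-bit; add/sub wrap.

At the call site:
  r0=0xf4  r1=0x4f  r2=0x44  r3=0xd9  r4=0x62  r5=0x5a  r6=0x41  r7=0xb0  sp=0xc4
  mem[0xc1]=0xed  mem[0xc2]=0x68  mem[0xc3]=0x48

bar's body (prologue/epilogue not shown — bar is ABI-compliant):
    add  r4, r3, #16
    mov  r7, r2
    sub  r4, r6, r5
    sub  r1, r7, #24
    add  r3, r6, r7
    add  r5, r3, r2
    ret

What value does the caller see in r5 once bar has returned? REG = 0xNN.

REG = 0xc9

prologue: push r1 → mem[0xc3]=0x4f, sp=0xc3
prologue: push r4 → mem[0xc2]=0x62, sp=0xc2
body[0] add  r4, r3, #16 → r4=0xe9
body[1] mov  r7, r2 → r7=0x44
body[2] sub  r4, r6, r5 → r4=0xe7
body[3] sub  r1, r7, #24 → r1=0x2c
body[4] add  r3, r6, r7 → r3=0x85
body[5] add  r5, r3, r2 → r5=0xc9
epilogue: pop r4=0x62, sp=0xc3
epilogue: pop r1=0x4f, sp=0xc4
r5 is caller-saved → body value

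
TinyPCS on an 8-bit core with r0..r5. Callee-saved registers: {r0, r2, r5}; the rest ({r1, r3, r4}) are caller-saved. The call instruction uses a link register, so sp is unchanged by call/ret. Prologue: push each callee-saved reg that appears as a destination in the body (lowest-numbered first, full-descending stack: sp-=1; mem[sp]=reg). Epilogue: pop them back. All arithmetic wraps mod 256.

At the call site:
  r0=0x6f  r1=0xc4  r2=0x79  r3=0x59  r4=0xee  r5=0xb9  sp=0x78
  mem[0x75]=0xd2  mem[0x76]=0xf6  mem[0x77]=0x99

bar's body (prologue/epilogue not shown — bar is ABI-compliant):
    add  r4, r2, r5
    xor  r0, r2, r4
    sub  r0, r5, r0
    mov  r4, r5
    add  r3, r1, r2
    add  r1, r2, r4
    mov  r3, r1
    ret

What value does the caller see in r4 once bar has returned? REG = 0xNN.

REG = 0xb9

prologue: push r0 → mem[0x77]=0x6f, sp=0x77
body[0] add  r4, r2, r5 → r4=0x32
body[1] xor  r0, r2, r4 → r0=0x4b
body[2] sub  r0, r5, r0 → r0=0x6e
body[3] mov  r4, r5 → r4=0xb9
body[4] add  r3, r1, r2 → r3=0x3d
body[5] add  r1, r2, r4 → r1=0x32
body[6] mov  r3, r1 → r3=0x32
epilogue: pop r0=0x6f, sp=0x78
r4 is caller-saved → body value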